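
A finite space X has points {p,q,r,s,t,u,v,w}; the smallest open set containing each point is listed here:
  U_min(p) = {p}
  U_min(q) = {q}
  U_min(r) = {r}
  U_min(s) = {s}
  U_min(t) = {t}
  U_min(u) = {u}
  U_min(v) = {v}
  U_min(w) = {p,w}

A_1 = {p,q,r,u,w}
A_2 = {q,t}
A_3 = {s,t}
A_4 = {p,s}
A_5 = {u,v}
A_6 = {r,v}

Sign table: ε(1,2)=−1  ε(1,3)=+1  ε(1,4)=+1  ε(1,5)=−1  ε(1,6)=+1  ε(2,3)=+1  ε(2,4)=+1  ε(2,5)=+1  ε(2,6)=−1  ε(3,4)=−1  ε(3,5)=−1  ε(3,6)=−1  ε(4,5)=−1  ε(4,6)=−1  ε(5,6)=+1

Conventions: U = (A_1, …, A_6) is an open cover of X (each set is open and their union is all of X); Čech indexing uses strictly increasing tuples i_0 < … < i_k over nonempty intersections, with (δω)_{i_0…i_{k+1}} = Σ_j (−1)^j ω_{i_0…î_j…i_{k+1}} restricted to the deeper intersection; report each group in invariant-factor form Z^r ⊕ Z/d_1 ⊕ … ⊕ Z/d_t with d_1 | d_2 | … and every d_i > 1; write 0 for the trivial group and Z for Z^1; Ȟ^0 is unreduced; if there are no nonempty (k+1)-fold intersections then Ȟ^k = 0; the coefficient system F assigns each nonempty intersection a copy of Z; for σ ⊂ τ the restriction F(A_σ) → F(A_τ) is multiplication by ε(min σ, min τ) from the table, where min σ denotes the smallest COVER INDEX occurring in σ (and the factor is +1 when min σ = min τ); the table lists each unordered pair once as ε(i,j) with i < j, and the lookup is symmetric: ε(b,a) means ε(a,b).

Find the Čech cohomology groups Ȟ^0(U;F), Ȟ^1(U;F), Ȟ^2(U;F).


Ȟ^0(U;F) ≅ 0, Ȟ^1(U;F) ≅ Z ⊕ Z/2 and Ȟ^2(U;F) ≅ 0

nerve simplices:
  A12={q} A14={p} A15={u} A16={r} A23={t} A34={s} A56={v}
C dims 6,7; δ0: rk 6, SNF 1^5·2
degree 0: 6−6−0 = 0 → Ȟ^0 ≅ 0
degree 1: 7−0−6 = 1 plus torsion [2] → Ȟ^1 ≅ Z ⊕ Z/2
degree 2: 0−0−0 = 0 → Ȟ^2 ≅ 0


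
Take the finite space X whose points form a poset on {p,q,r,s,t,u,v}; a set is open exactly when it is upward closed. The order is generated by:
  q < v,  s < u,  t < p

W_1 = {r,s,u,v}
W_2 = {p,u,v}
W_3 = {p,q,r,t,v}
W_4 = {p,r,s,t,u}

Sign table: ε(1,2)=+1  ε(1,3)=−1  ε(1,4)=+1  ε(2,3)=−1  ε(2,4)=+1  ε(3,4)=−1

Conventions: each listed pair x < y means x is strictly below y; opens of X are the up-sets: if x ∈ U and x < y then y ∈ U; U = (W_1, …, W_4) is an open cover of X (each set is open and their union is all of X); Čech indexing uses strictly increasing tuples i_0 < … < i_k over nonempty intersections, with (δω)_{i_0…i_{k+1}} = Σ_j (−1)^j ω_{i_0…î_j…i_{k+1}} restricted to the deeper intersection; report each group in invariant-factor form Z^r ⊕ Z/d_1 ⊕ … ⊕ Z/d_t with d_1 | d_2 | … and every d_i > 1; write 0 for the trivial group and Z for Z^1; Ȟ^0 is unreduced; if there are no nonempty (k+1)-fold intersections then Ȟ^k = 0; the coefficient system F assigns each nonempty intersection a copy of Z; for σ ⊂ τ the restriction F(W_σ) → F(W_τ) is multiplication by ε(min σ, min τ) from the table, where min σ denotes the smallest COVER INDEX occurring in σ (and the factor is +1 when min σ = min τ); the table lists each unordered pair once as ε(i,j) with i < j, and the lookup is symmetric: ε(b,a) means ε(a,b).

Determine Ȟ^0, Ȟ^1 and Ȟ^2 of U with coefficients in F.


intersection data:
  W12={u,v} W13={r,v} W14={r,s,u} W23={p,v} W24={p,u} W34={p,r,t}
  W123={v} W124={u} W134={r} W234={p}
C dims 4,6,4; δ0: rk 3, SNF 1^3; δ1: rk 3, SNF 1^3
Ȟ^0 = (4 − 3) − 0 = 1, so Ȟ^0 ≅ Z
Ȟ^1 = (6 − 3) − 3 = 0, so Ȟ^1 ≅ 0
Ȟ^2 = (4 − 0) − 3 = 1, so Ȟ^2 ≅ Z

Ȟ^0 ≅ Z; Ȟ^1 ≅ 0; Ȟ^2 ≅ Z


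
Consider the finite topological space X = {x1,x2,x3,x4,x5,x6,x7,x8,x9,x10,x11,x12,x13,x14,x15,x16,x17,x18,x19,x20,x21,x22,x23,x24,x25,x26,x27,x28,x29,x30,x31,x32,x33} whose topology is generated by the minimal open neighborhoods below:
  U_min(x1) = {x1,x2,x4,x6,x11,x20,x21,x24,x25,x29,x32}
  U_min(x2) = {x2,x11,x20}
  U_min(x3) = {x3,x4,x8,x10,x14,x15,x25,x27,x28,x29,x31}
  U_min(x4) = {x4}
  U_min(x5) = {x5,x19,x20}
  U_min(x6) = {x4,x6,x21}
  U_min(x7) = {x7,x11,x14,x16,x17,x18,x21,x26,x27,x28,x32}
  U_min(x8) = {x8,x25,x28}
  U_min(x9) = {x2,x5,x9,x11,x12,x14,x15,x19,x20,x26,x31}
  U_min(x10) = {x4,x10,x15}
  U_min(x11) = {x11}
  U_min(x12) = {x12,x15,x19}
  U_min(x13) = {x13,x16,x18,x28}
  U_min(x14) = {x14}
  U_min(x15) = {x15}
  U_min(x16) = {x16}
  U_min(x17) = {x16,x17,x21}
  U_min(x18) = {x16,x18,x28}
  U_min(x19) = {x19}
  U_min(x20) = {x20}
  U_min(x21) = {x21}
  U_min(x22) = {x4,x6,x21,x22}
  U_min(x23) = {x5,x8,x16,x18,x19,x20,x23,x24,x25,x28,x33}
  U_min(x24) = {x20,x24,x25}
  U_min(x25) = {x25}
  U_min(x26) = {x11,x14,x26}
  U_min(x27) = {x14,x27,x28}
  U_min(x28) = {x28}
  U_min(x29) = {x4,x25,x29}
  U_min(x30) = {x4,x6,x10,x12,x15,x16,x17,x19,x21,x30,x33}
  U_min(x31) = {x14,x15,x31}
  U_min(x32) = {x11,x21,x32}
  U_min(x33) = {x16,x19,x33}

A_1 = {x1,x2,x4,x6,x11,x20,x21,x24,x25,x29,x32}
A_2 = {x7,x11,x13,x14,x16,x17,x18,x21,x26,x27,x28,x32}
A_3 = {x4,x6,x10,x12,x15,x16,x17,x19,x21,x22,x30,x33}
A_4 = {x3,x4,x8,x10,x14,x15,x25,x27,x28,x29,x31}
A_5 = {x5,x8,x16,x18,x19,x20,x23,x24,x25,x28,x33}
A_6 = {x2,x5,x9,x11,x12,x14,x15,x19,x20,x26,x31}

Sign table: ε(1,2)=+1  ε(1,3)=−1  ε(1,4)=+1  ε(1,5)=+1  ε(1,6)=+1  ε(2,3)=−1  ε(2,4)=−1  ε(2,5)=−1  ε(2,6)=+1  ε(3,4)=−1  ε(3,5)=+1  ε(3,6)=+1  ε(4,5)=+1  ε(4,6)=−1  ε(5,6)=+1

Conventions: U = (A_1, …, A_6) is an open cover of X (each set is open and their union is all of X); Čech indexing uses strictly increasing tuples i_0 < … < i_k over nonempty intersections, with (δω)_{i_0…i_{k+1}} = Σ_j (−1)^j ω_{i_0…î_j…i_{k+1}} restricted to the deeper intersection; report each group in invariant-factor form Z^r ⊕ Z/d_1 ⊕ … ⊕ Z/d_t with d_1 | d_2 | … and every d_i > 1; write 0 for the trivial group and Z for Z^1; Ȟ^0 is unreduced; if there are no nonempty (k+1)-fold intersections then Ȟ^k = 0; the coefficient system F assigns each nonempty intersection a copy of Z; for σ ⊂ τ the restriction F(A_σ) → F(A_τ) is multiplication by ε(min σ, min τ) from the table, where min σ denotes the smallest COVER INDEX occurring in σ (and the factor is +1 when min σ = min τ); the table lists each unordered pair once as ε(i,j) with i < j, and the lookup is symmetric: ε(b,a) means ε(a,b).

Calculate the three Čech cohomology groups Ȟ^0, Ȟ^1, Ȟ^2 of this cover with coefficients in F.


Ȟ^0(U;F) ≅ 0, Ȟ^1(U;F) ≅ Z/2 and Ȟ^2(U;F) ≅ Z

nerve of the cover:
  A12={x11,x21,x32} A13={x4,x6,x21} A14={x4,x25,x29} A15={x20,x24,x25} A16={x2,x11,x20} A23={x16,x17,x21} A24={x14,x27,x28} A25={x16,x18,x28} A26={x11,x14,x26} A34={x4,x10,x15} A35={x16,x19,x33} A36={x12,x15,x19} A45={x8,x25,x28} A46={x14,x15,x31} A56={x5,x19,x20}
  A123={x21} A126={x11} A134={x4} A145={x25} A156={x20} A235={x16} A245={x28} A246={x14} A346={x15} A356={x19}
C dims 6,15,10; δ0: rk 6, SNF 1^5·2; δ1: rk 9, SNF 1^9
Ȟ^0 = (6 − 6) − 0 = 0, so Ȟ^0 ≅ 0
Ȟ^1 = (15 − 9) − 6 = 0 plus torsion [2], so Ȟ^1 ≅ Z/2
Ȟ^2 = (10 − 0) − 9 = 1, so Ȟ^2 ≅ Z


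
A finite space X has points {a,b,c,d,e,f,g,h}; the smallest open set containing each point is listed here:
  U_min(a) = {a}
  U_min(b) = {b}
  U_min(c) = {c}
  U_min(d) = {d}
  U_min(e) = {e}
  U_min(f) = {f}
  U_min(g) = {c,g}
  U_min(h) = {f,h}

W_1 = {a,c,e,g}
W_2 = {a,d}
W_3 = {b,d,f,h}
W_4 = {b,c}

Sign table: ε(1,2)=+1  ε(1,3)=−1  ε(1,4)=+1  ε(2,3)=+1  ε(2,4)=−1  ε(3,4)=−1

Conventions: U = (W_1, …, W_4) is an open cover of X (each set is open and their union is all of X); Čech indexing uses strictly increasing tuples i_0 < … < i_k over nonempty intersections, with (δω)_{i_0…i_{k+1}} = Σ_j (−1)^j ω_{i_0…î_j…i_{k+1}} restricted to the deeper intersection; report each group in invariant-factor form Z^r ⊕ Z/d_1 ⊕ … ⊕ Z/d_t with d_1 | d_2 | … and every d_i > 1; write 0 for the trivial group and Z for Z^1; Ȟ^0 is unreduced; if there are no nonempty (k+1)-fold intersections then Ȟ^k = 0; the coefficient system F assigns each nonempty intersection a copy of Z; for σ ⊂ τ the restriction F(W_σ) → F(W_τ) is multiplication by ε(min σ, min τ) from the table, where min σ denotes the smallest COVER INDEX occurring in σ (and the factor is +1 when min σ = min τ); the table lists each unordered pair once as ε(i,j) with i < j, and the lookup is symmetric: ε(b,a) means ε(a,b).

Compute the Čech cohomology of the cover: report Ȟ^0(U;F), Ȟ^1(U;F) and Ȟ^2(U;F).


Ȟ^0(U;F) ≅ 0, Ȟ^1(U;F) ≅ Z/2 and Ȟ^2(U;F) ≅ 0

cover nerve:
  W12={a} W14={c} W23={d} W34={b}
C dims 4,4; δ0: rk 4, SNF 1^3·2
Ȟ^0: (4−4)−0=0 ⇒ 0
Ȟ^1: (4−0)−4=0 plus torsion [2] ⇒ Z/2
Ȟ^2: (0−0)−0=0 ⇒ 0


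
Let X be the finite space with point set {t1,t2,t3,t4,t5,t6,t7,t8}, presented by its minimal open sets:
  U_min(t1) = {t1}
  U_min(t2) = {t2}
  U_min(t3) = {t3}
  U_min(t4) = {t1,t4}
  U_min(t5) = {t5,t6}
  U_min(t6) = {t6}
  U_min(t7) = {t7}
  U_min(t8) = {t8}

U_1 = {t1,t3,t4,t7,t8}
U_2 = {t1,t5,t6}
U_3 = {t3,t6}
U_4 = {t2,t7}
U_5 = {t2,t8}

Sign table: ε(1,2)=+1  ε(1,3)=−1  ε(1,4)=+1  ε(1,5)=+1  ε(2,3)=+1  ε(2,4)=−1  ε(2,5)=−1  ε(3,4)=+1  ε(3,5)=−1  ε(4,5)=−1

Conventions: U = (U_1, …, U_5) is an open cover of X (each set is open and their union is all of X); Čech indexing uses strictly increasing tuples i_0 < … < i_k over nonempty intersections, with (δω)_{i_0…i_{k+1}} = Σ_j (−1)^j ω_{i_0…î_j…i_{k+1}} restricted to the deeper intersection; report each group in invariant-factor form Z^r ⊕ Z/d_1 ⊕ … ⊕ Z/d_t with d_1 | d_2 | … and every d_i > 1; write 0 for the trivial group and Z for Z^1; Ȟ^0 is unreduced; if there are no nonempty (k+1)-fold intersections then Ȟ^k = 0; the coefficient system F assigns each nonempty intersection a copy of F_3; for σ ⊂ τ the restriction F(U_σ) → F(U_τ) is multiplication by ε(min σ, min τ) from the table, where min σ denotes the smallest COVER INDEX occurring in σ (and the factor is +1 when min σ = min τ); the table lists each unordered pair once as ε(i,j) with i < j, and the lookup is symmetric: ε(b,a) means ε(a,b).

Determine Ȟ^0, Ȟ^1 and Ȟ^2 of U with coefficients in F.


Ȟ^0 = 0, Ȟ^1 = Z/3 and Ȟ^2 = 0

nerve of the cover:
  U12={t1} U13={t3} U14={t7} U15={t8} U23={t6} U45={t2}
C dims 5,6; δ0: rk_F3 5
Ȟ^0 = (5 − 5) − 0 = 0, so Ȟ^0 ≅ 0
Ȟ^1 = (6 − 0) − 5 = 1, so Ȟ^1 ≅ Z/3
Ȟ^2 = (0 − 0) − 0 = 0, so Ȟ^2 ≅ 0


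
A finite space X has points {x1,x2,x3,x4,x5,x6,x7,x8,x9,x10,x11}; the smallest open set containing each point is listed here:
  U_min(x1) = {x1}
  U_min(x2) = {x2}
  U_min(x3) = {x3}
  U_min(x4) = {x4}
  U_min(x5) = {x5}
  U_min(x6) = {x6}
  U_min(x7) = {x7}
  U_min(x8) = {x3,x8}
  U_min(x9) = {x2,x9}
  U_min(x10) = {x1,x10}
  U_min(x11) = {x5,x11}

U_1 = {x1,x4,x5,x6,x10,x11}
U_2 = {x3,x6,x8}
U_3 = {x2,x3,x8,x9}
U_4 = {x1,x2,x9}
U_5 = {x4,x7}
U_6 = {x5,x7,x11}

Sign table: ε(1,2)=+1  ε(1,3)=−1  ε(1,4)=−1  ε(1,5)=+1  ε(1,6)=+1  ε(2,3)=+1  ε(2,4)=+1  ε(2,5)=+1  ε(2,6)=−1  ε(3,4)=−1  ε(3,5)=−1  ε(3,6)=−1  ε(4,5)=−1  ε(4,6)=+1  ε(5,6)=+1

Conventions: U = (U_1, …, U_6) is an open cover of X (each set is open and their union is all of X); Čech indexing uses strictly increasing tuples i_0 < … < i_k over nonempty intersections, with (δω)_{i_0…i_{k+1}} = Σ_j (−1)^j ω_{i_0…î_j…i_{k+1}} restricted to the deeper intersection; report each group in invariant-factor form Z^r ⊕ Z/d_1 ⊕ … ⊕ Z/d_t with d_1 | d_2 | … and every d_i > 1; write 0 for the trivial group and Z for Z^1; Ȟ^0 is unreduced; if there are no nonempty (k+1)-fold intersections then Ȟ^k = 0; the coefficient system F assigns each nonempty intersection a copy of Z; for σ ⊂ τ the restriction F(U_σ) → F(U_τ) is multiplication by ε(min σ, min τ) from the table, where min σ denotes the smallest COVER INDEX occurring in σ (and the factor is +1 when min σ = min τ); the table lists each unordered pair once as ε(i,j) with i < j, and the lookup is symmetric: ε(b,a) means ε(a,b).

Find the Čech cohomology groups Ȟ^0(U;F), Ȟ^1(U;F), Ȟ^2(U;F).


nerve simplices:
  U12={x6} U14={x1} U15={x4} U16={x5,x11} U23={x3,x8} U34={x2,x9} U56={x7}
C dims 6,7; δ0: rk 5, SNF 1^5
degree 0: 6−5−0 = 1 → Ȟ^0 ≅ Z
degree 1: 7−0−5 = 2 → Ȟ^1 ≅ Z^2
degree 2: 0−0−0 = 0 → Ȟ^2 ≅ 0

Ȟ^0(U;F) ≅ Z, Ȟ^1(U;F) ≅ Z^2 and Ȟ^2(U;F) ≅ 0


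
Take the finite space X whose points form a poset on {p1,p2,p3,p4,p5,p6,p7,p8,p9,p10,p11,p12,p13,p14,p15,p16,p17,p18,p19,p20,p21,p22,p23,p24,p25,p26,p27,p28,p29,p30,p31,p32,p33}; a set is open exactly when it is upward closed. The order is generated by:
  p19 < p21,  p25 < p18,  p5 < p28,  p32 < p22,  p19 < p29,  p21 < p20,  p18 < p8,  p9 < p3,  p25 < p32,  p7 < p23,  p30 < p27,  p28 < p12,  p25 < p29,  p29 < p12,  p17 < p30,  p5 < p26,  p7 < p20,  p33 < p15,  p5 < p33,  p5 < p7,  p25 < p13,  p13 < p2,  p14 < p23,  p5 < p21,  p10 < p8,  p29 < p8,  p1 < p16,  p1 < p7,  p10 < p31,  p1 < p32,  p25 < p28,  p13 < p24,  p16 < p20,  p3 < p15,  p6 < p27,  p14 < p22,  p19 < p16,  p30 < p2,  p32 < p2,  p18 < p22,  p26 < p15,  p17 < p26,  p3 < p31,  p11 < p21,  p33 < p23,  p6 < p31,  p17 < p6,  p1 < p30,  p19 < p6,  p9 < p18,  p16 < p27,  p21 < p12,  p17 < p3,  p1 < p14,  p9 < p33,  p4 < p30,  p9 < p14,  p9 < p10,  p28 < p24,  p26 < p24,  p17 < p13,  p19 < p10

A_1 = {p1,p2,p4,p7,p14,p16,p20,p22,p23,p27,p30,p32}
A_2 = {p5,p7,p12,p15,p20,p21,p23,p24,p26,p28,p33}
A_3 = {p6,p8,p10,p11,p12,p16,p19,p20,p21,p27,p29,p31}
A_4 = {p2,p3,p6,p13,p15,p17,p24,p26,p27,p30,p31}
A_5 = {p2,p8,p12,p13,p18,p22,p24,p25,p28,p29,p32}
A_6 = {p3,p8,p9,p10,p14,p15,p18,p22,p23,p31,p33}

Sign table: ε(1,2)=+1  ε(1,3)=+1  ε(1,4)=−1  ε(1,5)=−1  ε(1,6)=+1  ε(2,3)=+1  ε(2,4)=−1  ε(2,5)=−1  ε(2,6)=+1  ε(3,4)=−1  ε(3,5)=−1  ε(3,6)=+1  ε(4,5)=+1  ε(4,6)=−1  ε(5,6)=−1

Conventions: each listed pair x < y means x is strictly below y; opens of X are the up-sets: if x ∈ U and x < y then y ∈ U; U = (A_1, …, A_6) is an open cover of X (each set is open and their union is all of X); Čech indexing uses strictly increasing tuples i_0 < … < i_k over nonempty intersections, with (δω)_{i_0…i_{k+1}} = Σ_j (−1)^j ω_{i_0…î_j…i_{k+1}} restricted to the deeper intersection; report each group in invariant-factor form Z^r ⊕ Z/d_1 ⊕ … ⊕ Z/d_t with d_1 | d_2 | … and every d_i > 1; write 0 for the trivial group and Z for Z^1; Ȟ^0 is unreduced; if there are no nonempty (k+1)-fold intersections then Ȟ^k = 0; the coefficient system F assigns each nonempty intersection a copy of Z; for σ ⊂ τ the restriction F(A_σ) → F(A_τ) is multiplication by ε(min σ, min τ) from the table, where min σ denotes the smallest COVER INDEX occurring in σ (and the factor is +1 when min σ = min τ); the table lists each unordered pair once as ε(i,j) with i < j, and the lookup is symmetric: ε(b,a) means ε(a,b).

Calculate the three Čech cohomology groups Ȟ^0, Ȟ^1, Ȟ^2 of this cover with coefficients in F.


nerve simplices:
  A12={p7,p20,p23} A13={p16,p20,p27} A14={p2,p27,p30} A15={p2,p22,p32} A16={p14,p22,p23} A23={p12,p20,p21} A24={p15,p24,p26} A25={p12,p24,p28} A26={p15,p23,p33} A34={p6,p27,p31} A35={p8,p12,p29} A36={p8,p10,p31} A45={p2,p13,p24} A46={p3,p15,p31} A56={p8,p18,p22}
  A123={p20} A126={p23} A134={p27} A145={p2} A156={p22} A235={p12} A245={p24} A246={p15} A346={p31} A356={p8}
C dims 6,15,10; δ0: rk 5, SNF 1^5; δ1: rk 10, SNF 1^9·2
degree 0: 6−5−0 = 1 → Ȟ^0 ≅ Z
degree 1: 15−10−5 = 0 → Ȟ^1 ≅ 0
degree 2: 10−0−10 = 0 plus torsion [2] → Ȟ^2 ≅ Z/2

Ȟ^0 ≅ Z,  Ȟ^1 ≅ 0,  Ȟ^2 ≅ Z/2


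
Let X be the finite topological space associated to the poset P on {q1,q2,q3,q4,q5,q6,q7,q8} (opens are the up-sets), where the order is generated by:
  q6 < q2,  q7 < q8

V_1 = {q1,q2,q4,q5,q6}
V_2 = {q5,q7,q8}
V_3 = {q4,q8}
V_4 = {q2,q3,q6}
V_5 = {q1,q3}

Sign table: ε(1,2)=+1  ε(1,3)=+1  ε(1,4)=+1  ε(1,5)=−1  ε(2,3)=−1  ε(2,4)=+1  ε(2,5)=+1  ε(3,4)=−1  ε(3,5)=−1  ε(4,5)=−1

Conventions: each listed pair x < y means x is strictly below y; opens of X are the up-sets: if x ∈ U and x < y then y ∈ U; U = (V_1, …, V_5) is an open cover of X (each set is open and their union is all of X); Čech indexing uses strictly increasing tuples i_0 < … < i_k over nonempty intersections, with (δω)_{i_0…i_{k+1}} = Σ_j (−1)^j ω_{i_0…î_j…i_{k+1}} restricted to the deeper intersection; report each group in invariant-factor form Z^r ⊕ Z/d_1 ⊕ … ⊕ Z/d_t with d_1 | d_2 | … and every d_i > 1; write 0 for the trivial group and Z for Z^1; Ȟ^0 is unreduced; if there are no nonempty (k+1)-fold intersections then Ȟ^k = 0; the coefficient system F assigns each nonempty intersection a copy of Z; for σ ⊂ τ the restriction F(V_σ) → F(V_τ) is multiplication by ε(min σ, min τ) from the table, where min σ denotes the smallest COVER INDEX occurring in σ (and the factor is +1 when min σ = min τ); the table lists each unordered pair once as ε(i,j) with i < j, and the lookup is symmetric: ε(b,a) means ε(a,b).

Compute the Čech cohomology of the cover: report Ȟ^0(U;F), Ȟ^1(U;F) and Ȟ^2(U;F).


Ȟ^0 ≅ 0, Ȟ^1 ≅ Z ⊕ Z/2 and Ȟ^2 ≅ 0

cover nerve:
  V12={q5} V13={q4} V14={q2,q6} V15={q1} V23={q8} V45={q3}
C dims 5,6; δ0: rk 5, SNF 1^4·2
Ȟ^0: (5−5)−0=0 ⇒ 0
Ȟ^1: (6−0)−5=1 plus torsion [2] ⇒ Z ⊕ Z/2
Ȟ^2: (0−0)−0=0 ⇒ 0


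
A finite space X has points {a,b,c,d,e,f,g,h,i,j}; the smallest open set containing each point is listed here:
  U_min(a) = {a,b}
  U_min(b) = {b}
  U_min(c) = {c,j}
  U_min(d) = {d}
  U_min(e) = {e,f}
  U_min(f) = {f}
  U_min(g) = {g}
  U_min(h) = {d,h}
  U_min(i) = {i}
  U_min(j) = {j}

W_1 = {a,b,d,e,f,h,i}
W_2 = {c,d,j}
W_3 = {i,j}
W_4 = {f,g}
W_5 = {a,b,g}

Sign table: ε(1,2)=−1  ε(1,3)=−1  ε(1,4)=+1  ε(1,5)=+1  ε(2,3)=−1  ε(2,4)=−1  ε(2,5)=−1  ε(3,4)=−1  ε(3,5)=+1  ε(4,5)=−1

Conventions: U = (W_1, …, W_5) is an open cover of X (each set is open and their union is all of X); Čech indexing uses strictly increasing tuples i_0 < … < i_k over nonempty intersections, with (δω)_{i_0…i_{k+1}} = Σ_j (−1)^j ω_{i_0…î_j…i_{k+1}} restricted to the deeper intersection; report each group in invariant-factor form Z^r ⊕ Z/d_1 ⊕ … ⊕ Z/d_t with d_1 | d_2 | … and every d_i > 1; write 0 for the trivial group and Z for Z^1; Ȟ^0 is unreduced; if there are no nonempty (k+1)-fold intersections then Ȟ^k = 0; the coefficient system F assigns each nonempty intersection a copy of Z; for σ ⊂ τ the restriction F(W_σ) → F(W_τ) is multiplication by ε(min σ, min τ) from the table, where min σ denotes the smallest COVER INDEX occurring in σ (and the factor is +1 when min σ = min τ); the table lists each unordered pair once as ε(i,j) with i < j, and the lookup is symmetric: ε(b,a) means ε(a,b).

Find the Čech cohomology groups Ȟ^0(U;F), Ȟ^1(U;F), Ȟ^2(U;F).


nerve simplices:
  W12={d} W13={i} W14={f} W15={a,b} W23={j} W45={g}
C dims 5,6; δ0: rk 5, SNF 1^4·2
degree 0: 5−5−0 = 0 → Ȟ^0 ≅ 0
degree 1: 6−0−5 = 1 plus torsion [2] → Ȟ^1 ≅ Z ⊕ Z/2
degree 2: 0−0−0 = 0 → Ȟ^2 ≅ 0

Ȟ^0(U;F) ≅ 0; Ȟ^1(U;F) ≅ Z ⊕ Z/2; Ȟ^2(U;F) ≅ 0


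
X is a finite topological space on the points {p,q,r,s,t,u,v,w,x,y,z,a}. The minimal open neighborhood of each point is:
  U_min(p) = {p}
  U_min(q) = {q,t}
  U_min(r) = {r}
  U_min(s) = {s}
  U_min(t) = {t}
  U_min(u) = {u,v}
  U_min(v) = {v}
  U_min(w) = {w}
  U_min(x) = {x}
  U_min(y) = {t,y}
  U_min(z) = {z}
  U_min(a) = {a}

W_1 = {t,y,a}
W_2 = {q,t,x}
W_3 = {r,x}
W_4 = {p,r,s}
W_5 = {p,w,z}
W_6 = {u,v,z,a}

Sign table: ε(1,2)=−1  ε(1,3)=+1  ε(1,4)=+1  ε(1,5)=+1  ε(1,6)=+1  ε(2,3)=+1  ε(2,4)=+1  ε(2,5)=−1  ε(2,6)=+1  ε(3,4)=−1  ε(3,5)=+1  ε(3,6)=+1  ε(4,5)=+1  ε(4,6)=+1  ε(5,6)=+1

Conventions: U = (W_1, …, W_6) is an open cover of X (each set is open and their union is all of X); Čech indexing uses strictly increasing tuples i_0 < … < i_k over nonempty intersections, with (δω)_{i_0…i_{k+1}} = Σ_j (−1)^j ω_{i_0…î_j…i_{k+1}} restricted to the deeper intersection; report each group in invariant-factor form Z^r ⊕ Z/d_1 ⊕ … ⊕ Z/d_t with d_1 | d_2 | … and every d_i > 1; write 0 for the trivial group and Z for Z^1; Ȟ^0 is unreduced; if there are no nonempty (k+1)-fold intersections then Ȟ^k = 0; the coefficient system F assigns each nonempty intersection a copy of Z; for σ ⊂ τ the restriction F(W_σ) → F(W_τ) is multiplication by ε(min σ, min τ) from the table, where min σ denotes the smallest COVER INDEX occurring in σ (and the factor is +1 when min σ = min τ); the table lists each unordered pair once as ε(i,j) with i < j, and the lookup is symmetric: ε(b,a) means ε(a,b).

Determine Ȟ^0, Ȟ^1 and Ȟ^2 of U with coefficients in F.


Ȟ^0 ≅ Z, Ȟ^1 ≅ Z and Ȟ^2 ≅ 0

nerve simplices:
  W12={t} W16={a} W23={x} W34={r} W45={p} W56={z}
C dims 6,6; δ0: rk 5, SNF 1^5
degree 0: 6−5−0 = 1 → Ȟ^0 ≅ Z
degree 1: 6−0−5 = 1 → Ȟ^1 ≅ Z
degree 2: 0−0−0 = 0 → Ȟ^2 ≅ 0


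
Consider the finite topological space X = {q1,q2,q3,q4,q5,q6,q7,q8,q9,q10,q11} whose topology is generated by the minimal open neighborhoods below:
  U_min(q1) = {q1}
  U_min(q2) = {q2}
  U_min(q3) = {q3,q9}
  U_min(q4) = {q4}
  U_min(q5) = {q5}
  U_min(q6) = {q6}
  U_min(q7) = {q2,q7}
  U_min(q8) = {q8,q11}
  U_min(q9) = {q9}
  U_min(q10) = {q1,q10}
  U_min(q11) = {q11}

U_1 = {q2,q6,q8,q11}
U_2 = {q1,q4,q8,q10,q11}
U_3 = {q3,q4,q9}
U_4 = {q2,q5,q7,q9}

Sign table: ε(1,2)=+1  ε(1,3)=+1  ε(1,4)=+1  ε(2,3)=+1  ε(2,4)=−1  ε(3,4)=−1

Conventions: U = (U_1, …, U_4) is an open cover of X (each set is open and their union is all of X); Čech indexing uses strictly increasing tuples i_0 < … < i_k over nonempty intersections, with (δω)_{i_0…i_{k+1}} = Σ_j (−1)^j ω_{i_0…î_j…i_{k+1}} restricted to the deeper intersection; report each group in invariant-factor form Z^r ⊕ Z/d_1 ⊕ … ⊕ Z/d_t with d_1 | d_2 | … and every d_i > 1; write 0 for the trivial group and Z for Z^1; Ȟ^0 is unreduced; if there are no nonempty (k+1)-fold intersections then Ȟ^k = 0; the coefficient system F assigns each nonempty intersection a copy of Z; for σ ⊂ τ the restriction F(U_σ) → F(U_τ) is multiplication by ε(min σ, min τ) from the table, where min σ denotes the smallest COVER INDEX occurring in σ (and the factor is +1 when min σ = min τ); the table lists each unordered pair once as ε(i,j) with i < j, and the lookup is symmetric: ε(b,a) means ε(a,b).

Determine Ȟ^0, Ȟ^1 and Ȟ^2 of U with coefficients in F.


Ȟ^0 = 0, Ȟ^1 = Z/2, Ȟ^2 = 0

nerve simplices:
  U12={q8,q11} U14={q2} U23={q4} U34={q9}
C dims 4,4; δ0: rk 4, SNF 1^3·2
degree 0: 4−4−0 = 0 → Ȟ^0 ≅ 0
degree 1: 4−0−4 = 0 plus torsion [2] → Ȟ^1 ≅ Z/2
degree 2: 0−0−0 = 0 → Ȟ^2 ≅ 0


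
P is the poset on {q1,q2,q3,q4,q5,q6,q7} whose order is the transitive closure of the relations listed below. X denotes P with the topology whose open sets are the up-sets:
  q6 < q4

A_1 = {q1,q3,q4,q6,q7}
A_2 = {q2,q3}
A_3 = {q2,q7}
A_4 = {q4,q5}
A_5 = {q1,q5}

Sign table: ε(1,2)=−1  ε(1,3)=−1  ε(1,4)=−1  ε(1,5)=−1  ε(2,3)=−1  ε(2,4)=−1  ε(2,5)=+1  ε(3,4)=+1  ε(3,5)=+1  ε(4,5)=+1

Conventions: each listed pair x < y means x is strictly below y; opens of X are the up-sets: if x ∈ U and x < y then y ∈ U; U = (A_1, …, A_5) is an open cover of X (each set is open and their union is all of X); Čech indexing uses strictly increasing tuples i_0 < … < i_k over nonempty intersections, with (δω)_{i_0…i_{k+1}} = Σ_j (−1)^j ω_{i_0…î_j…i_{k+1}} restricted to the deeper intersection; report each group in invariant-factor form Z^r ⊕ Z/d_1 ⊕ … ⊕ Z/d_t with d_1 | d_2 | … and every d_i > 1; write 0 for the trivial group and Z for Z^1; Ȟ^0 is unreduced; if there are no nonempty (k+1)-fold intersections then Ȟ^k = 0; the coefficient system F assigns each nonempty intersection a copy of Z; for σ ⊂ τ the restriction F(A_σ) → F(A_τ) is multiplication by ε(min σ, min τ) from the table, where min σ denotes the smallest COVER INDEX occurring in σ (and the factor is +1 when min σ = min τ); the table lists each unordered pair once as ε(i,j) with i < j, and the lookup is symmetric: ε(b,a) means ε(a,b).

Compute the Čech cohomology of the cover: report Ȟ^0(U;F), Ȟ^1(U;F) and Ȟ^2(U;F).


Ȟ^0 ≅ 0; Ȟ^1 ≅ Z ⊕ Z/2; Ȟ^2 ≅ 0

nonempty overlaps:
  A12={q3} A13={q7} A14={q4} A15={q1} A23={q2} A45={q5}
C dims 5,6; δ0: rk 5, SNF 1^4·2
degree 0: 5−5−0 = 0 → Ȟ^0 ≅ 0
degree 1: 6−0−5 = 1 plus torsion [2] → Ȟ^1 ≅ Z ⊕ Z/2
degree 2: 0−0−0 = 0 → Ȟ^2 ≅ 0


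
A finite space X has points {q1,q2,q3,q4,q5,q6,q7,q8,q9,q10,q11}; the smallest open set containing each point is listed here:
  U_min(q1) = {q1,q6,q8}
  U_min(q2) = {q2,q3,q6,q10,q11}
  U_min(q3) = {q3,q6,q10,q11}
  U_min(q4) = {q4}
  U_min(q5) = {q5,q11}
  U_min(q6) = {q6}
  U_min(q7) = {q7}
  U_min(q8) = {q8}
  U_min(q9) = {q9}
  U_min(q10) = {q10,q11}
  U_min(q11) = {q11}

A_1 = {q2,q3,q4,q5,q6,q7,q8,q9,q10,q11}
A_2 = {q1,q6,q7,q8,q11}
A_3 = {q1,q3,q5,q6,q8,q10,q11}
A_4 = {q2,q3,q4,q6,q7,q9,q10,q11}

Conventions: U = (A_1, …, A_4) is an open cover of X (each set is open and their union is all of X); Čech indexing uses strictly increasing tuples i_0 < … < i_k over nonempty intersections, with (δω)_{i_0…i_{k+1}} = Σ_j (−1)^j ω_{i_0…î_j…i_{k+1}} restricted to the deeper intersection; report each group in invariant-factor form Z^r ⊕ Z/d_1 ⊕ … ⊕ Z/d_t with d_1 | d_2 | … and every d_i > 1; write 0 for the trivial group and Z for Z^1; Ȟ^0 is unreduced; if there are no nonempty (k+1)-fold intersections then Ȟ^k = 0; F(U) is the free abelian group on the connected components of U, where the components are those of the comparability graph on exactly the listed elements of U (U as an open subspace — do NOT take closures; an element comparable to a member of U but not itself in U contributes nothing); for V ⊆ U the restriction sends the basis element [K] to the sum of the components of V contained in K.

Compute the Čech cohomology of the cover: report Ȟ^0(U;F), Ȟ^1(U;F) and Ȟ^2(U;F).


Ȟ^0 = Z^4; Ȟ^1 = 0; Ȟ^2 = 0

nonempty overlaps:
  A12={q6,q7,q8,q11} A13={q3,q5,q6,q8,q10,q11} A14={q2,q3,q4,q6,q7,q9,q10,q11} A23={q1,q6,q8,q11} A24={q6,q7,q11} A34={q3,q6,q10,q11}
  A123={q6,q8,q11} A124={q6,q7,q11} A134={q3,q6,q10,q11} A234={q6,q11}
  A1234={q6,q11}
components per intersection:
  A1: {q2,q3,q5,q6,q10,q11} {q4} {q7} {q8} {q9}
  A2: {q1,q6,q8} {q7} {q11}
  A3: {q1,q3,q5,q6,q8,q10,q11}
  A4: {q2,q3,q6,q10,q11} {q4} {q7} {q9}
  A12: {q6} {q7} {q8} {q11}
  A13: {q3,q5,q6,q10,q11} {q8}
  A14: {q2,q3,q6,q10,q11} {q4} {q7} {q9}
  A23: {q1,q6,q8} {q11}
  A24: {q6} {q7} {q11}
  A34: {q3,q6,q10,q11}
  A123: {q6} {q8} {q11}
  A124: {q6} {q7} {q11}
  A134: {q3,q6,q10,q11}
  A234: {q6} {q11}
  A1234: {q6} {q11}
C dims 13,16,9,2; δ0: rk 9, SNF 1^9; δ1: rk 7, SNF 1^7; δ2: rk 2, SNF 1^2
degree 0: 13−9−0 = 4 → Ȟ^0 ≅ Z^4
degree 1: 16−7−9 = 0 → Ȟ^1 ≅ 0
degree 2: 9−2−7 = 0 → Ȟ^2 ≅ 0


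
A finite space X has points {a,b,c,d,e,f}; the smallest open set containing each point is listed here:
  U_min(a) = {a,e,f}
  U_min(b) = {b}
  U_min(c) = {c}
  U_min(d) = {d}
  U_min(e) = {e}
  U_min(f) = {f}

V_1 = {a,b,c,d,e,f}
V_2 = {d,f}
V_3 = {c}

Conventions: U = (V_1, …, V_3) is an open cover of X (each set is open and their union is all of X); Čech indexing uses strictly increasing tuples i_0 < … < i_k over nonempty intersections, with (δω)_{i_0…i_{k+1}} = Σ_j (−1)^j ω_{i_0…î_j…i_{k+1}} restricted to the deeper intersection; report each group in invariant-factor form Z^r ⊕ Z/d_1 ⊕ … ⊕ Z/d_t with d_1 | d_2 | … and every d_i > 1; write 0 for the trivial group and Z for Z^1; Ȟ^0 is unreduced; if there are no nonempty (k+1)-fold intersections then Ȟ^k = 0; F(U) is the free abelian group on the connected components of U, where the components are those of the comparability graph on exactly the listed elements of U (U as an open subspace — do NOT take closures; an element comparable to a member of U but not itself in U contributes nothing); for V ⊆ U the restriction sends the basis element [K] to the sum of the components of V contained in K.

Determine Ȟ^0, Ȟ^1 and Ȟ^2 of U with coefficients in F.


nerve of the cover:
  V12={d,f} V13={c}
components per intersection:
  V1: {a,e,f} {b} {c} {d}
  V2: {d} {f}
  V3: {c}
  V12: {d} {f}
  V13: {c}
C dims 7,3; δ0: rk 3, SNF 1^3
Ȟ^0 = (7 − 3) − 0 = 4, so Ȟ^0 ≅ Z^4
Ȟ^1 = (3 − 0) − 3 = 0, so Ȟ^1 ≅ 0
Ȟ^2 = (0 − 0) − 0 = 0, so Ȟ^2 ≅ 0

Ȟ^0 ≅ Z^4, Ȟ^1 ≅ 0 and Ȟ^2 ≅ 0


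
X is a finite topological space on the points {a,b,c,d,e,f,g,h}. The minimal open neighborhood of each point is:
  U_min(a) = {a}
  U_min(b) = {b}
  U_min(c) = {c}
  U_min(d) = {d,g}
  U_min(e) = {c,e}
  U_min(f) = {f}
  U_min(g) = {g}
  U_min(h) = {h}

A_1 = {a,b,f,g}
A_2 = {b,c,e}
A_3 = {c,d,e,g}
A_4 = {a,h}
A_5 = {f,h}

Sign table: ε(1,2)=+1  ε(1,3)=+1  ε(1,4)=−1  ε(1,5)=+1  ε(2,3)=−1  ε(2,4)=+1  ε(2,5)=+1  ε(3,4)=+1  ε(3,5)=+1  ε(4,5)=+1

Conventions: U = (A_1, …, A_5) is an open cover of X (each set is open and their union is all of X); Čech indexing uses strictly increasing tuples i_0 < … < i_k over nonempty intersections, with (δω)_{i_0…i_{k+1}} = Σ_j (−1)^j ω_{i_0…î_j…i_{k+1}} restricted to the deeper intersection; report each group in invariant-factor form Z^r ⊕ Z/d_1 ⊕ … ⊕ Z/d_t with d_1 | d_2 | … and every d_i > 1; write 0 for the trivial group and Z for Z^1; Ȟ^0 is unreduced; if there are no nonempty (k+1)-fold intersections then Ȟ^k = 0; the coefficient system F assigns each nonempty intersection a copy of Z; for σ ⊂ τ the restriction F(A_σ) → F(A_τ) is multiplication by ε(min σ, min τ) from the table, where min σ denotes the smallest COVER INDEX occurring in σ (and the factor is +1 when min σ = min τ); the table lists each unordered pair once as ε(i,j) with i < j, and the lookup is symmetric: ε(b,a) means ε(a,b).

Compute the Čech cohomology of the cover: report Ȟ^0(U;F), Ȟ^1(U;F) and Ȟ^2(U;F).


Ȟ^0 ≅ 0,  Ȟ^1 ≅ Z ⊕ Z/2,  Ȟ^2 ≅ 0

nerve of the cover:
  A12={b} A13={g} A14={a} A15={f} A23={c,e} A45={h}
C dims 5,6; δ0: rk 5, SNF 1^4·2
Ȟ^0 = (5 − 5) − 0 = 0, so Ȟ^0 ≅ 0
Ȟ^1 = (6 − 0) − 5 = 1 plus torsion [2], so Ȟ^1 ≅ Z ⊕ Z/2
Ȟ^2 = (0 − 0) − 0 = 0, so Ȟ^2 ≅ 0


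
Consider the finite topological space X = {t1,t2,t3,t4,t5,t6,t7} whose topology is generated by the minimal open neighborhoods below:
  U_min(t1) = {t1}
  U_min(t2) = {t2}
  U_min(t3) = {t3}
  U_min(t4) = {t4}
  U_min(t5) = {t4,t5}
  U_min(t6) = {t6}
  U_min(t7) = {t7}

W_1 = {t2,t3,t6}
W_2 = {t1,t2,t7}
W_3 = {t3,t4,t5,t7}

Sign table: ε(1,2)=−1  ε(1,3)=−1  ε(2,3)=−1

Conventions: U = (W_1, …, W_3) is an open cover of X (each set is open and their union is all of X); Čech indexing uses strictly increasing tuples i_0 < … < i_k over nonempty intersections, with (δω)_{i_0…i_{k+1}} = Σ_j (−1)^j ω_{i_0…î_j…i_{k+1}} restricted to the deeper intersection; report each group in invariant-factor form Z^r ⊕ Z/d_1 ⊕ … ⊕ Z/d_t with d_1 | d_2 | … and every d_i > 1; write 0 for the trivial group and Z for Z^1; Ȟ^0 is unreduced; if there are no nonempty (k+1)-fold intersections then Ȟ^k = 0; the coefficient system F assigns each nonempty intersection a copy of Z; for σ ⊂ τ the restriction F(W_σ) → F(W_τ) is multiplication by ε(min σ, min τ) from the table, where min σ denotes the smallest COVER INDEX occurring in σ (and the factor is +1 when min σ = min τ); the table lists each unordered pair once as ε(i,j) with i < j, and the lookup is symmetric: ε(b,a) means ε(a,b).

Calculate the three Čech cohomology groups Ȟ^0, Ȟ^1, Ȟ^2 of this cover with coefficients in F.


intersection data:
  W12={t2} W13={t3} W23={t7}
C dims 3,3; δ0: rk 3, SNF 1^2·2
Ȟ^0 = (3 − 3) − 0 = 0, so Ȟ^0 ≅ 0
Ȟ^1 = (3 − 0) − 3 = 0 plus torsion [2], so Ȟ^1 ≅ Z/2
Ȟ^2 = (0 − 0) − 0 = 0, so Ȟ^2 ≅ 0

Ȟ^0 ≅ 0,  Ȟ^1 ≅ Z/2,  Ȟ^2 ≅ 0


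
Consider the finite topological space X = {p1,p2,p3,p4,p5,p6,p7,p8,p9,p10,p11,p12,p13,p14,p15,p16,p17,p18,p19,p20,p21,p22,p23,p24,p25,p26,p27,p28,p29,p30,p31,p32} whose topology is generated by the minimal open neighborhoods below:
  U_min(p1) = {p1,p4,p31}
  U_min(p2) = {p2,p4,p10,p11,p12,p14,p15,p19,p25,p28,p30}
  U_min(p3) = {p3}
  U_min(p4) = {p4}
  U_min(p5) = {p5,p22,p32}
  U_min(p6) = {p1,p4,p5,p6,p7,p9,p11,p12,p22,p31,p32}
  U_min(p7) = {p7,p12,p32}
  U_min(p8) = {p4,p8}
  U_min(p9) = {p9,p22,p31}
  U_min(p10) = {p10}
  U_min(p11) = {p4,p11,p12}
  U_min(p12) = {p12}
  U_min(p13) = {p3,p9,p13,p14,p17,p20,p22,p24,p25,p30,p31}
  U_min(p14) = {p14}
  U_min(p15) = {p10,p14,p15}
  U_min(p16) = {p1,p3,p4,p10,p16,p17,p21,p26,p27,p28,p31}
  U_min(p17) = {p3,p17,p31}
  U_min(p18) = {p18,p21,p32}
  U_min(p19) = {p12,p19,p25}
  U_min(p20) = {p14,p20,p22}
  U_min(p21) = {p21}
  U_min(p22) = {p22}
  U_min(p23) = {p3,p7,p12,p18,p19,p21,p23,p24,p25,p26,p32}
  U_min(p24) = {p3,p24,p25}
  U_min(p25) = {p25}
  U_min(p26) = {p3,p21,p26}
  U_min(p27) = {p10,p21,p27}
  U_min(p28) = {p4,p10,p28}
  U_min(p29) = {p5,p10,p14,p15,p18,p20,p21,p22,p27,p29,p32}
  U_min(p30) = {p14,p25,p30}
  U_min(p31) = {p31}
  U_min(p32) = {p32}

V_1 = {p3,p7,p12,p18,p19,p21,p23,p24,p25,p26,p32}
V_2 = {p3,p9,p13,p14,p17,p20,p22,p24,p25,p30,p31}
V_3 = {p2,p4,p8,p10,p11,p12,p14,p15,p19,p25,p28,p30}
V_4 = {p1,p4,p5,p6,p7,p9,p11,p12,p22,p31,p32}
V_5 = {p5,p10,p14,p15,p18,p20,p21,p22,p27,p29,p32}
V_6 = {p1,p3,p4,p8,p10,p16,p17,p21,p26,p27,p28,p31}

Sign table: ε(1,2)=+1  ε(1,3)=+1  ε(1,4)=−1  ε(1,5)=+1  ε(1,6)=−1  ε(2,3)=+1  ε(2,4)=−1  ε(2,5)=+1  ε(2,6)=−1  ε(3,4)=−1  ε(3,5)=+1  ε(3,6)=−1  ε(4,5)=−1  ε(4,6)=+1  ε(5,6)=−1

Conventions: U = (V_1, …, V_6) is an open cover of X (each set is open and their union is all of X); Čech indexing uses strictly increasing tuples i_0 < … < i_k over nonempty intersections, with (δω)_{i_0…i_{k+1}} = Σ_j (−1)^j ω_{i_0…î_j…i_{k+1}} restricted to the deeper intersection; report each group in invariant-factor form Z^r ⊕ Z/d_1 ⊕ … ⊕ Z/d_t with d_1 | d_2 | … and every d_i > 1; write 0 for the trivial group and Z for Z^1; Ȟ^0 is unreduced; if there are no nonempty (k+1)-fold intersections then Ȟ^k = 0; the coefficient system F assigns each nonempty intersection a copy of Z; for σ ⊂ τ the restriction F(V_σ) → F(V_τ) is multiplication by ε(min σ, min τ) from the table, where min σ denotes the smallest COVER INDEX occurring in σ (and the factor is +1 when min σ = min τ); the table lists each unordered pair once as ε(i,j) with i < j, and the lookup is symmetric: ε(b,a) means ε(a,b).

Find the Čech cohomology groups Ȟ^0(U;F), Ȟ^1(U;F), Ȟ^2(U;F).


nerve simplices:
  V12={p3,p24,p25} V13={p12,p19,p25} V14={p7,p12,p32} V15={p18,p21,p32} V16={p3,p21,p26} V23={p14,p25,p30} V24={p9,p22,p31} V25={p14,p20,p22} V26={p3,p17,p31} V34={p4,p11,p12} V35={p10,p14,p15} V36={p4,p8,p10,p28} V45={p5,p22,p32} V46={p1,p4,p31} V56={p10,p21,p27}
  V123={p25} V126={p3} V134={p12} V145={p32} V156={p21} V235={p14} V245={p22} V246={p31} V346={p4} V356={p10}
C dims 6,15,10; δ0: rk 5, SNF 1^5; δ1: rk 10, SNF 1^9·2
degree 0: 6−5−0 = 1 → Ȟ^0 ≅ Z
degree 1: 15−10−5 = 0 → Ȟ^1 ≅ 0
degree 2: 10−0−10 = 0 plus torsion [2] → Ȟ^2 ≅ Z/2

Ȟ^0(U;F) ≅ Z, Ȟ^1(U;F) ≅ 0, Ȟ^2(U;F) ≅ Z/2


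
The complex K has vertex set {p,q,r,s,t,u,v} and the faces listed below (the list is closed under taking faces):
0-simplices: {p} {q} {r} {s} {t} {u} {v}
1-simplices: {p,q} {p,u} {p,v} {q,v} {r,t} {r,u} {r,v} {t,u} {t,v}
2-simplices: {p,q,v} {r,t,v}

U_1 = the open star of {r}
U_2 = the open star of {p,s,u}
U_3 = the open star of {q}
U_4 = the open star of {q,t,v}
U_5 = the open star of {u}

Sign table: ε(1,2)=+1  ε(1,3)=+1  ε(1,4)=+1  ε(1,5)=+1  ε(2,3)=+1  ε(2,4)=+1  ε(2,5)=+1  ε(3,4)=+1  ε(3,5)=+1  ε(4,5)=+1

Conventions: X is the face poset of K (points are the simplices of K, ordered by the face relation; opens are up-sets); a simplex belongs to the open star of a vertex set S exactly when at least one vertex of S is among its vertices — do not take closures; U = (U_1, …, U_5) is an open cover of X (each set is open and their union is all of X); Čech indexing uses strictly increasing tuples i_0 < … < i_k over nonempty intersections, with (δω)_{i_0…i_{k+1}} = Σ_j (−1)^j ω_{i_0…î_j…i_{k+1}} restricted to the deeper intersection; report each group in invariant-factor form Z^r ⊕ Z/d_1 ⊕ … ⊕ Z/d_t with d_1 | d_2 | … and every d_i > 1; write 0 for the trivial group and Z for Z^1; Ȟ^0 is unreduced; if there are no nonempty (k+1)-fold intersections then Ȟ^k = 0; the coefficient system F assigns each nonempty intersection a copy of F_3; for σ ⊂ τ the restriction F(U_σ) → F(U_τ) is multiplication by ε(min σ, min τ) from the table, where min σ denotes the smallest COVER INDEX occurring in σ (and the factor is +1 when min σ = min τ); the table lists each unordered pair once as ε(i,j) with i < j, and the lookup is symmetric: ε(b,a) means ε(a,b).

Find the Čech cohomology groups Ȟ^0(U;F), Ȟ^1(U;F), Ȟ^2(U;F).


nonempty intersections:
  U1={{r},{r,t},{r,u},{r,v},{r,t,v}} U2={{p},{s},{u},{p,q},{p,u},{p,v},{r,u},{t,u},{p,q,v}} U3={{q},{p,q},{q,v},{p,q,v}} U4={{q},{t},{v},{p,q},{p,v},{q,v},{r,t},{r,v},{t,u},{t,v},{p,q,v},{r,t,v}} U5={{u},{p,u},{r,u},{t,u}}
  U12={{r,u}} U14={{r,t},{r,v},{r,t,v}} U15={{r,u}} U23={{p,q},{p,q,v}} U24={{p,q},{p,v},{t,u},{p,q,v}} U25={{u},{p,u},{r,u},{t,u}} U34={{q},{p,q},{q,v},{p,q,v}} U45={{t,u}}
  U125={{r,u}} U234={{p,q},{p,q,v}} U245={{t,u}}
C dims 5,8,3; δ0: rk_F3 4; δ1: rk_F3 3
Ȟ^0: (5−4)−0=1 ⇒ Z/3
Ȟ^1: (8−3)−4=1 ⇒ Z/3
Ȟ^2: (3−0)−3=0 ⇒ 0

Ȟ^0 = Z/3, Ȟ^1 = Z/3 and Ȟ^2 = 0


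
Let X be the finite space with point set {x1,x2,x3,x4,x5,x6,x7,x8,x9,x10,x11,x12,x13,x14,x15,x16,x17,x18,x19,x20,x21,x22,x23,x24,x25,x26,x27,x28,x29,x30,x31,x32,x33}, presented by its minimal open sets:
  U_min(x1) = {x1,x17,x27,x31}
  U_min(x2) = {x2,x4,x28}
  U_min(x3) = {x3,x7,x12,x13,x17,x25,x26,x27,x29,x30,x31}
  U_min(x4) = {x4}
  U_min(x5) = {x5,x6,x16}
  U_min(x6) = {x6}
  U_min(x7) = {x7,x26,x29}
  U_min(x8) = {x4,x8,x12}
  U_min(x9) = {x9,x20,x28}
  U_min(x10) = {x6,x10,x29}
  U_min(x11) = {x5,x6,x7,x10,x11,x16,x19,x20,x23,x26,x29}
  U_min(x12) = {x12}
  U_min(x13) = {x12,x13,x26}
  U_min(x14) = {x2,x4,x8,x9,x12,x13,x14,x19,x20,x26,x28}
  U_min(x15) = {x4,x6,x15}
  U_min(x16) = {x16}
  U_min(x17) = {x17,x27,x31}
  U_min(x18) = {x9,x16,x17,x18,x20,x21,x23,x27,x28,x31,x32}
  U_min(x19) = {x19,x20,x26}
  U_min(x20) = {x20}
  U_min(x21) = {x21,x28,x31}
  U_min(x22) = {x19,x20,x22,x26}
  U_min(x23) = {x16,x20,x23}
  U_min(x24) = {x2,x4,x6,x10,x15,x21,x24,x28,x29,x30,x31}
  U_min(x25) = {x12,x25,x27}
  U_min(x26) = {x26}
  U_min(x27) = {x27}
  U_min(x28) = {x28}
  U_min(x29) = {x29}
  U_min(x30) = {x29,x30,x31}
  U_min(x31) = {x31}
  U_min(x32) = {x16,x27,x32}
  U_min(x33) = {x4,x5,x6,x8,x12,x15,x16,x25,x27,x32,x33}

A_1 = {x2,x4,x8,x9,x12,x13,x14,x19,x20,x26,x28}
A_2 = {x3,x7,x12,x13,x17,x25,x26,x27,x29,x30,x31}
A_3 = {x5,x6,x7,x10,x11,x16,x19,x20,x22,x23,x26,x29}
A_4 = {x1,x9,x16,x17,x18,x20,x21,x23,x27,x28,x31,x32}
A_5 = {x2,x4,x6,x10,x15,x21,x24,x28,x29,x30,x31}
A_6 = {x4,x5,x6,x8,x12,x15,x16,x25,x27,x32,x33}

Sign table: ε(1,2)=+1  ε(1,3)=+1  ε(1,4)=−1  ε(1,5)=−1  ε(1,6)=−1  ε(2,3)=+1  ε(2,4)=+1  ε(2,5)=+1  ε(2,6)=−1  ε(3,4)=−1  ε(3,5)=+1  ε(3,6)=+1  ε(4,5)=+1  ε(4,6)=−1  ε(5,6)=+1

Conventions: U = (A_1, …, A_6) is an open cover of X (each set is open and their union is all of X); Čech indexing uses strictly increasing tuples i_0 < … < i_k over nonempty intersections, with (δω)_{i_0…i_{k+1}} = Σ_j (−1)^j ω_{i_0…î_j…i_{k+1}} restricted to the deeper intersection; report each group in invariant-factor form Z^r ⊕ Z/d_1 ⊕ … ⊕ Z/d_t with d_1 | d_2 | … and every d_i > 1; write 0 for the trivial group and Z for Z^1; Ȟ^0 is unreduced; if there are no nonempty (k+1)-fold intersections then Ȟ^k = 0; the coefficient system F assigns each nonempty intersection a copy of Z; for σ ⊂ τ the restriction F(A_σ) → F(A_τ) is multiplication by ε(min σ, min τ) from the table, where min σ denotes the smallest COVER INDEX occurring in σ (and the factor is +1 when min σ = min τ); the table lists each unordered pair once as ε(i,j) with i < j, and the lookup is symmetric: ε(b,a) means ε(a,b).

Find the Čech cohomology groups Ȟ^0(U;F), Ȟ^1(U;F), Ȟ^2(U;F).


nerve simplices:
  A12={x12,x13,x26} A13={x19,x20,x26} A14={x9,x20,x28} A15={x2,x4,x28} A16={x4,x8,x12} A23={x7,x26,x29} A24={x17,x27,x31} A25={x29,x30,x31} A26={x12,x25,x27} A34={x16,x20,x23} A35={x6,x10,x29} A36={x5,x6,x16} A45={x21,x28,x31} A46={x16,x27,x32} A56={x4,x6,x15}
  A123={x26} A126={x12} A134={x20} A145={x28} A156={x4} A235={x29} A245={x31} A246={x27} A346={x16} A356={x6}
C dims 6,15,10; δ0: rk 6, SNF 1^5·2; δ1: rk 9, SNF 1^9
degree 0: 6−6−0 = 0 → Ȟ^0 ≅ 0
degree 1: 15−9−6 = 0 plus torsion [2] → Ȟ^1 ≅ Z/2
degree 2: 10−0−9 = 1 → Ȟ^2 ≅ Z

Ȟ^0 = 0, Ȟ^1 = Z/2 and Ȟ^2 = Z
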